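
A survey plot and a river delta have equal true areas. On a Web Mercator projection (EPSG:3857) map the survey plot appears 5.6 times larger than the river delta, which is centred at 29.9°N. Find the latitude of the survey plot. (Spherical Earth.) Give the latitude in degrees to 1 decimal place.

68.5°

On Mercator, (apparent₁)/(apparent₂) = sec²φ₁ / sec²φ₂ when true areas are equal.
cos²φ₂ / cos²φ₁ = 5.6  ⇒  cos φ₁ = cos 29.9° / √5.6 = 0.8669/2.366 = 0.3663.
φ₁ = arccos(0.3663) ≈ 68.5°.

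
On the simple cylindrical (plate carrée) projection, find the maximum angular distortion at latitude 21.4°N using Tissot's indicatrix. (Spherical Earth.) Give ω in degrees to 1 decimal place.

Plate carrée maps x = Rλ, y = Rφ. The meridian scale is h = 1 and the parallel scale is k = 1/cos φ = sec φ.
At 21.4°: h = 1.000, k = 1.074; principal scales a = 1.074, b = 1.000.
sin(ω/2) = (a − b)/(a + b) = 0.07405/2.074 = 0.03570, so ω = 2 arcsin(0.03570) ≈ 4.1°.

4.1°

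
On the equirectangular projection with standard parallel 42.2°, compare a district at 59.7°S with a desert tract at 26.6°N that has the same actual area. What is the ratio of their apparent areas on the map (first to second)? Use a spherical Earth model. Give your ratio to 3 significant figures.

With standard parallel φ₀ = 42.2°, the equirectangular projection gives x = Rλ cos φ₀, y = Rφ, so h = 1 and k = cos 42.2° / cos φ.
Areal scale at 59.7°: h·k = 1.000 × 1.468 = 1.468.
Areal scale at 26.6°: h·k = 1.000 × 0.8285 = 0.8285.
Ratio = 1.468/0.8285 ≈ 1.77.

1.77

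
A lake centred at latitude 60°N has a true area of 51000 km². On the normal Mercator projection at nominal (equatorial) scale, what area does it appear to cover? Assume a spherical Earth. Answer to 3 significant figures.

204000 km²

For Mercator, h = k = sec φ (a conformal cylindrical projection has a single point scale, 1/cos φ).
Areal scale = k² = sec²φ = 1/cos²(60°) = 1/0.5000² = 4.000.
Apparent area = 51000 × 4.000 ≈ 204000 km².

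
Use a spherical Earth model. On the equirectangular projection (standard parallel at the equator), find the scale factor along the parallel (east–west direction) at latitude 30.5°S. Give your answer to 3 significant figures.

1.16

In the plate carrée (x = Rλ, y = Rφ), meridians are true-scale (h = 1) and parallels are stretched by k = sec φ.
k = 1/cos 30.5° = 1/0.8616 = 1.161.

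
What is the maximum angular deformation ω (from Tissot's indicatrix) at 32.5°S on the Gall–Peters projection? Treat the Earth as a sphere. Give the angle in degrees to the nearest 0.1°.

20.1°

The Gall–Peters projection is cylindrical equal-area with φ₀ = 45°. For cylindrical equal-area with standard parallel φ₀, h = cos φ / cos φ₀ and k = cos φ₀ / cos φ, so h·k = 1.
At 32.5°: h = 1.193, k = 0.8384; principal scales a = 1.193, b = 0.8384.
sin(ω/2) = (a − b)/(a + b) = 0.3543/2.031 = 0.1744, so ω = 2 arcsin(0.1744) ≈ 20.1°.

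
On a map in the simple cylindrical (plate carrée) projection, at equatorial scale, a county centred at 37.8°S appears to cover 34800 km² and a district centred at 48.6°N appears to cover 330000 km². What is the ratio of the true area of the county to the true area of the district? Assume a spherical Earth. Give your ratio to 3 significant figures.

Plate carrée has h = 1 and k = sec φ, giving areal scale sec φ; true area = (apparent area) · cos φ.
True area of county: 34800 × cos(37.8°) = 34800 × 0.7902 = 27500 km².
True area of district: 330000 × cos(48.6°) = 330000 × 0.6613 = 218200 km².
Ratio = 27500 / 218200 ≈ 0.126.

0.126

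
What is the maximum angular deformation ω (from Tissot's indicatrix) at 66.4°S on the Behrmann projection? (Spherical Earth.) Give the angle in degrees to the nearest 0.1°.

The Behrmann projection is cylindrical equal-area with φ₀ = 30°. For cylindrical equal-area with standard parallel φ₀, h = cos φ / cos φ₀ and k = cos φ₀ / cos φ, so h·k = 1.
At 66.4°: h = 0.4623, k = 2.163; principal scales a = 2.163, b = 0.4623.
sin(ω/2) = (a − b)/(a + b) = 1.701/2.625 = 0.6478, so ω = 2 arcsin(0.6478) ≈ 80.8°.

80.8°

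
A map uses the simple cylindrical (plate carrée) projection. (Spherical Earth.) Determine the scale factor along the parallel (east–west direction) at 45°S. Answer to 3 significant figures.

1.41

In the plate carrée (x = Rλ, y = Rφ), meridians are true-scale (h = 1) and parallels are stretched by k = sec φ.
k = 1/cos 45° = 1/0.7071 = 1.414.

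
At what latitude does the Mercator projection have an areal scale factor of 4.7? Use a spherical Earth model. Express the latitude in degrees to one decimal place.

62.5°

Mercator areal scale is sec²φ.
sec²φ = 4.7  ⇒  cos²φ = 0.2128  ⇒  cos φ = 0.4613.
φ = arccos(0.4613) ≈ 62.5°.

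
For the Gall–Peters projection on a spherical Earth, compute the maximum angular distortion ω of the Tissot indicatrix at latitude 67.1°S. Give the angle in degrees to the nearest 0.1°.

The Gall–Peters projection is cylindrical equal-area with φ₀ = 45°. For cylindrical equal-area with standard parallel φ₀, h = cos φ / cos φ₀ and k = cos φ₀ / cos φ, so h·k = 1.
At 67.1°: h = 0.5503, k = 1.817; principal scales a = 1.817, b = 0.5503.
sin(ω/2) = (a − b)/(a + b) = 1.267/2.367 = 0.5351, so ω = 2 arcsin(0.5351) ≈ 64.7°.

64.7°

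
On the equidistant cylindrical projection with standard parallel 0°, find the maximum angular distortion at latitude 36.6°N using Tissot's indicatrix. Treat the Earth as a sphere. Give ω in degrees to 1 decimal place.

12.6°

Plate carrée maps x = Rλ, y = Rφ. The meridian scale is h = 1 and the parallel scale is k = 1/cos φ = sec φ.
At 36.6°: h = 1.000, k = 1.246; principal scales a = 1.246, b = 1.000.
sin(ω/2) = (a − b)/(a + b) = 0.2456/2.246 = 0.1094, so ω = 2 arcsin(0.1094) ≈ 12.6°.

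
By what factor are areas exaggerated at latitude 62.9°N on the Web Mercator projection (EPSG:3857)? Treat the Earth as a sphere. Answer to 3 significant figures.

4.82

For Mercator, h = k = sec φ (a conformal cylindrical projection has a single point scale, 1/cos φ).
Areal scale = k² = sec²φ = 1/cos²(62.9°) = 1/0.4555² = 4.819.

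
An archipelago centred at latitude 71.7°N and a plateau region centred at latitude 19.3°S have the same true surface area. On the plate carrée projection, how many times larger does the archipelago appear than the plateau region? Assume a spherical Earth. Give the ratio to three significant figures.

3.01

Plate carrée maps x = Rλ, y = Rφ. The meridian scale is h = 1 and the parallel scale is k = 1/cos φ = sec φ.
Areal scale at 71.7°: h·k = 1.000 × 3.185 = 3.185.
Areal scale at 19.3°: h·k = 1.000 × 1.060 = 1.060.
Ratio = 3.185/1.060 ≈ 3.01.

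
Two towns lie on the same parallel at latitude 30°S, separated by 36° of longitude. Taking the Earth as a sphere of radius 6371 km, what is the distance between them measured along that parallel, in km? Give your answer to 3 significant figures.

Arc length along a parallel = R cos φ · Δλ (with Δλ in radians).
= 6371 × cos 30° × (36° × π/180) = 6371 × 0.8660 × 0.6283 ≈ 3470 km.

3470 km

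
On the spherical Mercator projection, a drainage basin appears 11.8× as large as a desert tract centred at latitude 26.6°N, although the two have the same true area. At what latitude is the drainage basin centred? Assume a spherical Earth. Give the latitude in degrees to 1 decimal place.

For equal true areas on Mercator, apparent areas scale as sec²φ, so the ratio is cos²φ₂ / cos²φ₁.
cos²φ₂ / cos²φ₁ = 11.8  ⇒  cos φ₁ = cos 26.6° / √11.8 = 0.8942/3.435 = 0.2603.
φ₁ = arccos(0.2603) ≈ 74.9°.

74.9°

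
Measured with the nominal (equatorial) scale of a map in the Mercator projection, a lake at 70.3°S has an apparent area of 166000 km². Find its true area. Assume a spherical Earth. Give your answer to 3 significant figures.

18900 km²

The Mercator projection is conformal; its linear scale factor is the same in every direction and equals sec φ = 1/cos φ.
Areal scale = k² = sec²φ = 1/cos²(70.3°) = 1/0.3371² = 8.800.
True area = apparent / (areal scale) = 166000 / 8.800 ≈ 18900 km².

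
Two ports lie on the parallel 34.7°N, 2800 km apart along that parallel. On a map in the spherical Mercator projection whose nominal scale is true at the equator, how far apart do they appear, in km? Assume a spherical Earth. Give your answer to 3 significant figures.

3410 km

Mercator is conformal, so the point scale is isotropic: h = k = sec φ = 1/cos φ.
Along the parallel, k = sec 34.7° = 1/0.8221 = 1.216.
Map distance = 2800 × 1.216 ≈ 3410 km.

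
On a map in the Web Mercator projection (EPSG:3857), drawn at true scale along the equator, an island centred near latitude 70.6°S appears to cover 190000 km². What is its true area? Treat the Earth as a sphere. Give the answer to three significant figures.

For Mercator, h = k = sec φ (a conformal cylindrical projection has a single point scale, 1/cos φ).
Areal scale = k² = sec²φ = 1/cos²(70.6°) = 1/0.3322² = 9.064.
True area = apparent / (areal scale) = 190000 / 9.064 ≈ 21000 km².

21000 km²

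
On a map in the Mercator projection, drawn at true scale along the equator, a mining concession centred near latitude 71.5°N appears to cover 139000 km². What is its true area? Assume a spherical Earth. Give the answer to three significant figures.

14000 km²

The Mercator projection is conformal; its linear scale factor is the same in every direction and equals sec φ = 1/cos φ.
Areal scale = k² = sec²φ = 1/cos²(71.5°) = 1/0.3173² = 9.932.
True area = apparent / (areal scale) = 139000 / 9.932 ≈ 14000 km².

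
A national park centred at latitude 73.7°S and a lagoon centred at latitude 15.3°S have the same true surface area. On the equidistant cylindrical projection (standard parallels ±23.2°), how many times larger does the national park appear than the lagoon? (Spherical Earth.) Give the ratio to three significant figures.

In the equirectangular projection with standard parallel φ₀ = 23.2° (x = Rλ cos φ₀, y = Rφ), meridians are true-scale (h = 1) and the parallel scale is k = cos φ₀ / cos φ.
Areal scale at 73.7°: h·k = 1.000 × 3.275 = 3.275.
Areal scale at 15.3°: h·k = 1.000 × 0.9529 = 0.9529.
Ratio = 3.275/0.9529 ≈ 3.44.

3.44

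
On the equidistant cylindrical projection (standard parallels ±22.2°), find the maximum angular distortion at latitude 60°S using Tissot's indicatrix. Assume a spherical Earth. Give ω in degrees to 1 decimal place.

34.8°

With standard parallel φ₀ = 22.2°, the equirectangular projection gives x = Rλ cos φ₀, y = Rφ, so h = 1 and k = cos 22.2° / cos φ.
At 60°: h = 1.000, k = 1.852; principal scales a = 1.852, b = 1.000.
sin(ω/2) = (a − b)/(a + b) = 0.8517/2.852 = 0.2987, so ω = 2 arcsin(0.2987) ≈ 34.8°.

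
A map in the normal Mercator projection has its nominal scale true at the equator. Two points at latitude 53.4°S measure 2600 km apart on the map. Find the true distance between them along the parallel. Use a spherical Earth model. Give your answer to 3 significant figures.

1550 km

For Mercator, h = k = sec φ (a conformal cylindrical projection has a single point scale, 1/cos φ).
Along the parallel at 53.4°, map distances are exaggerated by k = sec 53.4° = 1.677.
True distance = 2600 / 1.677 = 2600 × cos 53.4° ≈ 1550 km.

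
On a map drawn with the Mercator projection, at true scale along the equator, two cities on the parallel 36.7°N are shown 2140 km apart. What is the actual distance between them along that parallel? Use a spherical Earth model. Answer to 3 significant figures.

1720 km

Mercator is conformal, so the point scale is isotropic: h = k = sec φ = 1/cos φ.
Along the parallel at 36.7°, map distances are exaggerated by k = sec 36.7° = 1.247.
True distance = 2140 / 1.247 = 2140 × cos 36.7° ≈ 1720 km.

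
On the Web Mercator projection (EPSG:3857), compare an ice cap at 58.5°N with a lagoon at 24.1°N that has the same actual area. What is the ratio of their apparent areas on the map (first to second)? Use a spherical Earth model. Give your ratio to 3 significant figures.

On Mercator, area is exaggerated by sec²φ = 1/cos²φ.
At 58.5°: sec²(58.5°) = 1/0.5225² = 3.663.
At 24.1°: sec²(24.1°) = 1/0.9128² = 1.200.
Ratio = 3.663/1.200 = cos²(24.1°)/cos²(58.5°) ≈ 3.05.

3.05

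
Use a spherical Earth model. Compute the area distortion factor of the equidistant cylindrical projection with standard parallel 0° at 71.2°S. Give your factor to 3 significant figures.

3.10

In the plate carrée (x = Rλ, y = Rφ), meridians are true-scale (h = 1) and parallels are stretched by k = sec φ.
Areal scale = h·k = 1 × sec φ; at 71.2°, h = 1.000, k = 3.103, so h·k = 3.103.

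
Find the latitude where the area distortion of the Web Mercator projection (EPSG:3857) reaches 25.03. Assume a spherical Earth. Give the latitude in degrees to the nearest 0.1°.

Mercator areal scale is sec²φ.
sec²φ = 25.03  ⇒  cos²φ = 0.03995  ⇒  cos φ = 0.1999.
φ = arccos(0.1999) ≈ 78.5°.

78.5°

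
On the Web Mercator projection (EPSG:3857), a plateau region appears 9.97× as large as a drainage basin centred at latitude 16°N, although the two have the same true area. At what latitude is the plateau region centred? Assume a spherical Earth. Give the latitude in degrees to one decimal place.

Mercator areal scale is sec²φ, so apparent-area ratio = sec²φ₁ / sec²φ₂ = cos²φ₂ / cos²φ₁.
cos²φ₂ / cos²φ₁ = 9.97  ⇒  cos φ₁ = cos 16° / √9.97 = 0.9613/3.158 = 0.3044.
φ₁ = arccos(0.3044) ≈ 72.3°.

72.3°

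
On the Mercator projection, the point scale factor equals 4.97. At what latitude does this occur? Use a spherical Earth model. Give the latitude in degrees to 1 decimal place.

Mercator scale is k = sec φ = 1/cos φ.
1/cos φ = 4.97  ⇒  cos φ = 0.2012  ⇒  φ = arccos(0.2012) ≈ 78.4°.

78.4°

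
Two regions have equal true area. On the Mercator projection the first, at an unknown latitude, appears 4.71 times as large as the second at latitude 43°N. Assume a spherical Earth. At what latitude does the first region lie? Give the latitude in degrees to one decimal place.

On Mercator, (apparent₁)/(apparent₂) = sec²φ₁ / sec²φ₂ when true areas are equal.
cos²φ₂ / cos²φ₁ = 4.71  ⇒  cos φ₁ = cos 43° / √4.71 = 0.7314/2.170 = 0.3370.
φ₁ = arccos(0.3370) ≈ 70.3°.

70.3°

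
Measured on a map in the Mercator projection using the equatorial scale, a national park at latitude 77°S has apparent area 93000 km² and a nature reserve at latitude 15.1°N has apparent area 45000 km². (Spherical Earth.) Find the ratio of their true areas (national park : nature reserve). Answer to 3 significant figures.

0.112

Since Mercator area scale is 1/cos²φ, the true area equals the apparent area multiplied by cos²φ.
True area of national park: 93000 × cos²(77°) = 93000 × 0.05060 = 4706 km².
True area of nature reserve: 45000 × cos²(15.1°) = 45000 × 0.9321 = 41950 km².
Ratio = 4706 / 41950 ≈ 0.112.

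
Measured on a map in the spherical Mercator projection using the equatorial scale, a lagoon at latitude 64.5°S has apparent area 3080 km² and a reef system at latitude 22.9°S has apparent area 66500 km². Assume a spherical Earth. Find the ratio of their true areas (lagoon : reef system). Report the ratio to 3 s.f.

0.0101

Mercator's areal exaggeration is sec²φ; hence true area = (apparent area) · cos²φ.
True area of lagoon: 3080 × cos²(64.5°) = 3080 × 0.1853 = 570.8 km².
True area of reef system: 66500 × cos²(22.9°) = 66500 × 0.8486 = 56430 km².
Ratio = 570.8 / 56430 ≈ 0.0101.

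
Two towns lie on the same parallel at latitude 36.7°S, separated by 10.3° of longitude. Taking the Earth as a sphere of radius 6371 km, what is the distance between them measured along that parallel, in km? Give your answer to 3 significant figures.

Arc length along a parallel = R cos φ · Δλ (with Δλ in radians).
= 6371 × cos 36.7° × (10.3° × π/180) = 6371 × 0.8018 × 0.1798 ≈ 918 km.

918 km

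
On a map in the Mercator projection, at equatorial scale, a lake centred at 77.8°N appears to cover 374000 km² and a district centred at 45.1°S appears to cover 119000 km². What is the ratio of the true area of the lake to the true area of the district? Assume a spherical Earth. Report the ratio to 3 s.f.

Mercator's areal exaggeration is sec²φ; hence true area = (apparent area) · cos²φ.
True area of lake: 374000 × cos²(77.8°) = 374000 × 0.04466 = 16700 km².
True area of district: 119000 × cos²(45.1°) = 119000 × 0.4983 = 59290 km².
Ratio = 16700 / 59290 ≈ 0.282.

0.282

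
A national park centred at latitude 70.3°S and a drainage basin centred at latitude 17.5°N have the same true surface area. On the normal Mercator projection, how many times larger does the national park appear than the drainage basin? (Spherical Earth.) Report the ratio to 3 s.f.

8.00

Mercator areal scale is sec²φ.
At 70.3°: sec²(70.3°) = 1/0.3371² = 8.800.
At 17.5°: sec²(17.5°) = 1/0.9537² = 1.099.
Ratio = 8.800/1.099 = cos²(17.5°)/cos²(70.3°) ≈ 8.00.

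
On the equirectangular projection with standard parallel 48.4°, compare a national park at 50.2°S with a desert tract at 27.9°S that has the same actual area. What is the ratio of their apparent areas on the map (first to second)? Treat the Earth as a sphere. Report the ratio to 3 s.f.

With standard parallel φ₀ = 48.4°, the equirectangular projection gives x = Rλ cos φ₀, y = Rφ, so h = 1 and k = cos 48.4° / cos φ.
Areal scale at 50.2°: h·k = 1.000 × 1.037 = 1.037.
Areal scale at 27.9°: h·k = 1.000 × 0.7512 = 0.7512.
Ratio = 1.037/0.7512 ≈ 1.38.

1.38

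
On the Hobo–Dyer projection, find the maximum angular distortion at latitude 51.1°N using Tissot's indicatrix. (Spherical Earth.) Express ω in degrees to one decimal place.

Hobo–Dyer is a cylindrical equal-area projection with standard parallels at ±37.5°. Cylindrical equal-area (φ₀ = 37.5°): h = cos φ / cos 37.5° along meridians, k = cos 37.5° / cos φ along parallels; h·k = 1.
At 51.1°: h = 0.7915, k = 1.263; principal scales a = 1.263, b = 0.7915.
sin(ω/2) = (a − b)/(a + b) = 0.4718/2.055 = 0.2296, so ω = 2 arcsin(0.2296) ≈ 26.5°.

26.5°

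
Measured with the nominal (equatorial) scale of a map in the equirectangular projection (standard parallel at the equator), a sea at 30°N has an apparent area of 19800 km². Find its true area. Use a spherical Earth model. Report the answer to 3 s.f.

In the plate carrée (x = Rλ, y = Rφ), meridians are true-scale (h = 1) and parallels are stretched by k = sec φ.
Areal scale = h·k = 1 × sec φ; at 30°, h = 1.000, k = 1.155, so h·k = 1.155.
True area = apparent / (areal scale) = 19800 / 1.155 ≈ 17100 km².

17100 km²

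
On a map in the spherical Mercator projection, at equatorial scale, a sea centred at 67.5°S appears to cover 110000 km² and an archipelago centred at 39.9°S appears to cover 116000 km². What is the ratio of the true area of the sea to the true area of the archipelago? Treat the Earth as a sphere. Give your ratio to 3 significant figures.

0.236

On Mercator the areal scale is sec²φ, so true area = apparent × cos²φ.
True area of sea: 110000 × cos²(67.5°) = 110000 × 0.1464 = 16110 km².
True area of archipelago: 116000 × cos²(39.9°) = 116000 × 0.5885 = 68270 km².
Ratio = 16110 / 68270 ≈ 0.236.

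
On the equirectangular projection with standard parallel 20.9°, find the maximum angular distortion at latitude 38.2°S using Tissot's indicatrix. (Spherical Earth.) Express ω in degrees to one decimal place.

9.9°

With standard parallel φ₀ = 20.9°, the equirectangular projection gives x = Rλ cos φ₀, y = Rφ, so h = 1 and k = cos 20.9° / cos φ.
At 38.2°: h = 1.000, k = 1.189; principal scales a = 1.189, b = 1.000.
sin(ω/2) = (a − b)/(a + b) = 0.1888/2.189 = 0.08625, so ω = 2 arcsin(0.08625) ≈ 9.9°.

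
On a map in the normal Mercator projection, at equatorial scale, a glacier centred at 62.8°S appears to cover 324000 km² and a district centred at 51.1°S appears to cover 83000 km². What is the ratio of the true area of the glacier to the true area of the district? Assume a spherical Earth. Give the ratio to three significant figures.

2.07

Mercator's areal exaggeration is sec²φ; hence true area = (apparent area) · cos²φ.
True area of glacier: 324000 × cos²(62.8°) = 324000 × 0.2089 = 67700 km².
True area of district: 83000 × cos²(51.1°) = 83000 × 0.3943 = 32730 km².
Ratio = 67700 / 32730 ≈ 2.07.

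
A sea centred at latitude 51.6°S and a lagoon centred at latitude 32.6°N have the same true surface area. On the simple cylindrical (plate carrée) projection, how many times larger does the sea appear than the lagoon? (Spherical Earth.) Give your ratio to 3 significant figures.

1.36

In the plate carrée (x = Rλ, y = Rφ), meridians are true-scale (h = 1) and parallels are stretched by k = sec φ.
Areal scale at 51.6°: h·k = 1.000 × 1.610 = 1.610.
Areal scale at 32.6°: h·k = 1.000 × 1.187 = 1.187.
Ratio = 1.610/1.187 ≈ 1.36.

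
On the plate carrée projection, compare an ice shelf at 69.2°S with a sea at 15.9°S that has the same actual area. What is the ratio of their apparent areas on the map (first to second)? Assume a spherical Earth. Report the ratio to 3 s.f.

For the equirectangular projection with φ₀ = 0 (plate carrée), h = 1 along meridians and k = sec φ along parallels.
Areal scale at 69.2°: h·k = 1.000 × 2.816 = 2.816.
Areal scale at 15.9°: h·k = 1.000 × 1.040 = 1.040.
Ratio = 2.816/1.040 ≈ 2.71.

2.71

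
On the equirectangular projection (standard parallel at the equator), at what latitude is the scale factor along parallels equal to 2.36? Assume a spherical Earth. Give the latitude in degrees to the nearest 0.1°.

64.9°

Plate carrée: h = 1, k = sec φ along parallels.
sec φ = 2.36  ⇒  cos φ = 0.4237  ⇒  φ ≈ 64.9°.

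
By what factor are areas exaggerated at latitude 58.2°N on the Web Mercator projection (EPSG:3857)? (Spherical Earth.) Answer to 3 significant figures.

The Mercator projection is conformal; its linear scale factor is the same in every direction and equals sec φ = 1/cos φ.
Areal scale = k² = sec²φ = 1/cos²(58.2°) = 1/0.5270² = 3.601.

3.60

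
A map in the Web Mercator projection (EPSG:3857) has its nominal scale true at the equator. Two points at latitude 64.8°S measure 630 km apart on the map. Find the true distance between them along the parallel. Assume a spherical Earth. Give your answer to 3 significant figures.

268 km

For Mercator, h = k = sec φ (a conformal cylindrical projection has a single point scale, 1/cos φ).
Along the parallel at 64.8°, map distances are exaggerated by k = sec 64.8° = 2.349.
True distance = 630 / 2.349 = 630 × cos 64.8° ≈ 268 km.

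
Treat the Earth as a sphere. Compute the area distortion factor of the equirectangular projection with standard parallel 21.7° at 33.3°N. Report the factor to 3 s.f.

With standard parallel φ₀ = 21.7°, the equirectangular projection gives x = Rλ cos φ₀, y = Rφ, so h = 1 and k = cos 21.7° / cos φ.
Areal scale = h·k = 1 × cos φ₀ / cos φ; at 33.3°, h = 1.000, k = 1.112, so h·k = 1.112.

1.11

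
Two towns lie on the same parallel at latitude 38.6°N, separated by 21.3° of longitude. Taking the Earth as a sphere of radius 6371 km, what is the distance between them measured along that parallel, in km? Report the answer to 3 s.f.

Arc length along a parallel = R cos φ · Δλ (with Δλ in radians).
= 6371 × cos 38.6° × (21.3° × π/180) = 6371 × 0.7815 × 0.3718 ≈ 1850 km.

1850 km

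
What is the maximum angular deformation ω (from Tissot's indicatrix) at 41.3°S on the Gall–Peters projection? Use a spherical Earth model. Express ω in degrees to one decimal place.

Gall–Peters is a cylindrical equal-area projection with standard parallels at ±45°. A cylindrical equal-area projection with standard parallel φ₀ has meridian scale h = cos φ / cos φ₀ and parallel scale k = cos φ₀ / cos φ (so areas are preserved, h·k = 1).
At 41.3°: h = 1.062, k = 0.9412; principal scales a = 1.062, b = 0.9412.
sin(ω/2) = (a − b)/(a + b) = 0.1212/2.004 = 0.06050, so ω = 2 arcsin(0.06050) ≈ 6.9°.

6.9°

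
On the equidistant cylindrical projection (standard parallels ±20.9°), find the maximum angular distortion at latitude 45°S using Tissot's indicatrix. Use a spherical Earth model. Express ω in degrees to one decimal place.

15.9°

The equidistant cylindrical projection with φ₀ = 20.9° has h = 1 (meridians true) and k = cos φ₀ / cos φ along parallels.
At 45°: h = 1.000, k = 1.321; principal scales a = 1.321, b = 1.000.
sin(ω/2) = (a − b)/(a + b) = 0.3212/2.321 = 0.1384, so ω = 2 arcsin(0.1384) ≈ 15.9°.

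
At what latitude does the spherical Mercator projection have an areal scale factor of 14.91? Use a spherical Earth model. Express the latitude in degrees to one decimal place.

Mercator areal scale is sec²φ.
sec²φ = 14.91  ⇒  cos²φ = 0.06707  ⇒  cos φ = 0.2590.
φ = arccos(0.2590) ≈ 75.0°.

75.0°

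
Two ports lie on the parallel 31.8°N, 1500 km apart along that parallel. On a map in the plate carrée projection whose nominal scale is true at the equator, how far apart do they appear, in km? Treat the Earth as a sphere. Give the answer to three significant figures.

1760 km

Plate carrée maps x = Rλ, y = Rφ. The meridian scale is h = 1 and the parallel scale is k = 1/cos φ = sec φ.
Along the parallel, k = sec 31.8° = 1/0.8499 = 1.177.
Map distance = 1500 × 1.177 ≈ 1760 km.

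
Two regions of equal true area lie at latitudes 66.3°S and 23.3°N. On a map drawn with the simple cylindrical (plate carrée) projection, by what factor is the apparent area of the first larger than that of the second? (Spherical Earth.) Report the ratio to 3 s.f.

In the plate carrée (x = Rλ, y = Rφ), meridians are true-scale (h = 1) and parallels are stretched by k = sec φ.
Areal scale at 66.3°: h·k = 1.000 × 2.488 = 2.488.
Areal scale at 23.3°: h·k = 1.000 × 1.089 = 1.089.
Ratio = 2.488/1.089 ≈ 2.28.

2.28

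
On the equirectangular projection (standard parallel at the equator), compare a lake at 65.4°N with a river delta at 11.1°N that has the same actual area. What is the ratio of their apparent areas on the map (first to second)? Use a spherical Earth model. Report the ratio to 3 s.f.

2.36

For the equirectangular projection with φ₀ = 0 (plate carrée), h = 1 along meridians and k = sec φ along parallels.
Areal scale at 65.4°: h·k = 1.000 × 2.402 = 2.402.
Areal scale at 11.1°: h·k = 1.000 × 1.019 = 1.019.
Ratio = 2.402/1.019 ≈ 2.36.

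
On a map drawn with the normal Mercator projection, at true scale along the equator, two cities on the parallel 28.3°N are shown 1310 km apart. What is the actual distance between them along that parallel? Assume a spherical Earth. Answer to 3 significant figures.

The Mercator projection is conformal; its linear scale factor is the same in every direction and equals sec φ = 1/cos φ.
Along the parallel at 28.3°, map distances are exaggerated by k = sec 28.3° = 1.136.
True distance = 1310 / 1.136 = 1310 × cos 28.3° ≈ 1150 km.

1150 km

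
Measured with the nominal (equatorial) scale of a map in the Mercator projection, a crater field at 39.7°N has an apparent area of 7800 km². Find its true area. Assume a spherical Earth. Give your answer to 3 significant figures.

4620 km²

For Mercator, h = k = sec φ (a conformal cylindrical projection has a single point scale, 1/cos φ).
Areal scale = k² = sec²φ = 1/cos²(39.7°) = 1/0.7694² = 1.689.
True area = apparent / (areal scale) = 7800 / 1.689 ≈ 4620 km².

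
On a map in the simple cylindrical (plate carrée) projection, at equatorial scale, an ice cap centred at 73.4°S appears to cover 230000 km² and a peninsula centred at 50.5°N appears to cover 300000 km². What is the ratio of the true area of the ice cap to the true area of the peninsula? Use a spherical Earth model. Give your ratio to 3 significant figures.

0.344

Plate carrée has h = 1 and k = sec φ, giving areal scale sec φ; true area = (apparent area) · cos φ.
True area of ice cap: 230000 × cos(73.4°) = 230000 × 0.2857 = 65710 km².
True area of peninsula: 300000 × cos(50.5°) = 300000 × 0.6361 = 190800 km².
Ratio = 65710 / 190800 ≈ 0.344.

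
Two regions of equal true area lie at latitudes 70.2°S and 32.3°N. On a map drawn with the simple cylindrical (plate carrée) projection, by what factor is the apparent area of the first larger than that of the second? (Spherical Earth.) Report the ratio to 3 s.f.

In the plate carrée (x = Rλ, y = Rφ), meridians are true-scale (h = 1) and parallels are stretched by k = sec φ.
Areal scale at 70.2°: h·k = 1.000 × 2.952 = 2.952.
Areal scale at 32.3°: h·k = 1.000 × 1.183 = 1.183.
Ratio = 2.952/1.183 ≈ 2.50.

2.50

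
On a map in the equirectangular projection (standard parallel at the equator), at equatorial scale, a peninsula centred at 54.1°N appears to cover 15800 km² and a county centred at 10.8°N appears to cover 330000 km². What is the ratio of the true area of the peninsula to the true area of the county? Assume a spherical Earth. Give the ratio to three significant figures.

0.0286

On the plate carrée, areal scale = h·k = 1 × sec φ, so true area = apparent × cos φ.
True area of peninsula: 15800 × cos(54.1°) = 15800 × 0.5864 = 9265 km².
True area of county: 330000 × cos(10.8°) = 330000 × 0.9823 = 324200 km².
Ratio = 9265 / 324200 ≈ 0.0286.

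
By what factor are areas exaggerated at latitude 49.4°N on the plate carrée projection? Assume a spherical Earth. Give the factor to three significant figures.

Plate carrée maps x = Rλ, y = Rφ. The meridian scale is h = 1 and the parallel scale is k = 1/cos φ = sec φ.
Areal scale = h·k = 1 × sec φ; at 49.4°, h = 1.000, k = 1.537, so h·k = 1.537.

1.54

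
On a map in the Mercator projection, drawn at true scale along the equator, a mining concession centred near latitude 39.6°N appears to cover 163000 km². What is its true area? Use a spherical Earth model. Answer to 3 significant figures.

The Mercator projection is conformal; its linear scale factor is the same in every direction and equals sec φ = 1/cos φ.
Areal scale = k² = sec²φ = 1/cos²(39.6°) = 1/0.7705² = 1.684.
True area = apparent / (areal scale) = 163000 / 1.684 ≈ 96800 km².

96800 km²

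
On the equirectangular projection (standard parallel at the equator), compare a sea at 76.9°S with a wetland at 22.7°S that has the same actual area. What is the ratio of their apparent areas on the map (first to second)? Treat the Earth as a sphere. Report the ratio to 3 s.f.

4.07

For the equirectangular projection with φ₀ = 0 (plate carrée), h = 1 along meridians and k = sec φ along parallels.
Areal scale at 76.9°: h·k = 1.000 × 4.412 = 4.412.
Areal scale at 22.7°: h·k = 1.000 × 1.084 = 1.084.
Ratio = 4.412/1.084 ≈ 4.07.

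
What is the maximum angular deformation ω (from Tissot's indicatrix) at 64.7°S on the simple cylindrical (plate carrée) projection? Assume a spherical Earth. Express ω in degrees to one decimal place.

47.3°

Plate carrée maps x = Rλ, y = Rφ. The meridian scale is h = 1 and the parallel scale is k = 1/cos φ = sec φ.
At 64.7°: h = 1.000, k = 2.340; principal scales a = 2.340, b = 1.000.
sin(ω/2) = (a − b)/(a + b) = 1.340/3.340 = 0.4012, so ω = 2 arcsin(0.4012) ≈ 47.3°.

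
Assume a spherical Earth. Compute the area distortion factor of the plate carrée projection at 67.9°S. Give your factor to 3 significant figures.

2.66

In the plate carrée (x = Rλ, y = Rφ), meridians are true-scale (h = 1) and parallels are stretched by k = sec φ.
Areal scale = h·k = 1 × sec φ; at 67.9°, h = 1.000, k = 2.658, so h·k = 2.658.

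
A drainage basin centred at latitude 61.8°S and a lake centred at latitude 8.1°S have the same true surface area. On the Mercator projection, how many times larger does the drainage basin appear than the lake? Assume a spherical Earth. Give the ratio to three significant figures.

On Mercator, area is exaggerated by sec²φ = 1/cos²φ.
At 61.8°: sec²(61.8°) = 1/0.4726² = 4.478.
At 8.1°: sec²(8.1°) = 1/0.9900² = 1.020.
Ratio = 4.478/1.020 = cos²(8.1°)/cos²(61.8°) ≈ 4.39.

4.39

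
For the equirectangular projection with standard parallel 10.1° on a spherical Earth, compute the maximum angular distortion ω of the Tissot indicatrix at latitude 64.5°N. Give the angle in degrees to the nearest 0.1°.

46.1°

With standard parallel φ₀ = 10.1°, the equirectangular projection gives x = Rλ cos φ₀, y = Rφ, so h = 1 and k = cos 10.1° / cos φ.
At 64.5°: h = 1.000, k = 2.287; principal scales a = 2.287, b = 1.000.
sin(ω/2) = (a − b)/(a + b) = 1.287/3.287 = 0.3915, so ω = 2 arcsin(0.3915) ≈ 46.1°.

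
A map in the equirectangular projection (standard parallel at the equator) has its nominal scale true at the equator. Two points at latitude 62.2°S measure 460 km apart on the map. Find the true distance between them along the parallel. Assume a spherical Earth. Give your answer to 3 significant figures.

Plate carrée maps x = Rλ, y = Rφ. The meridian scale is h = 1 and the parallel scale is k = 1/cos φ = sec φ.
Along the parallel at 62.2°, map distances are exaggerated by k = sec 62.2° = 2.144.
True distance = 460 / 2.144 = 460 × cos 62.2° ≈ 215 km.

215 km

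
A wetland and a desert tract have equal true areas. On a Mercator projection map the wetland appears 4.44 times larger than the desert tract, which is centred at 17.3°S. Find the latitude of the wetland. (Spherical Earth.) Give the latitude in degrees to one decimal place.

Mercator areal scale is sec²φ, so apparent-area ratio = sec²φ₁ / sec²φ₂ = cos²φ₂ / cos²φ₁.
cos²φ₂ / cos²φ₁ = 4.44  ⇒  cos φ₁ = cos 17.3° / √4.44 = 0.9548/2.107 = 0.4531.
φ₁ = arccos(0.4531) ≈ 63.1°.

63.1°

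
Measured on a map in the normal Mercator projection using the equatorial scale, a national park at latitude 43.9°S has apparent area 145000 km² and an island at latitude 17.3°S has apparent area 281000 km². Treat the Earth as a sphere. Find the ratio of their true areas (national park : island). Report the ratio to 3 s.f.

Since Mercator area scale is 1/cos²φ, the true area equals the apparent area multiplied by cos²φ.
True area of national park: 145000 × cos²(43.9°) = 145000 × 0.5192 = 75280 km².
True area of island: 281000 × cos²(17.3°) = 281000 × 0.9116 = 256200 km².
Ratio = 75280 / 256200 ≈ 0.294.

0.294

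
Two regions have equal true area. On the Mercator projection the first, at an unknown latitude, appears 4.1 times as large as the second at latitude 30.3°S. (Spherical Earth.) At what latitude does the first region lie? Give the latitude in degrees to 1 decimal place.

On Mercator, (apparent₁)/(apparent₂) = sec²φ₁ / sec²φ₂ when true areas are equal.
cos²φ₂ / cos²φ₁ = 4.1  ⇒  cos φ₁ = cos 30.3° / √4.1 = 0.8634/2.025 = 0.4264.
φ₁ = arccos(0.4264) ≈ 64.8°.

64.8°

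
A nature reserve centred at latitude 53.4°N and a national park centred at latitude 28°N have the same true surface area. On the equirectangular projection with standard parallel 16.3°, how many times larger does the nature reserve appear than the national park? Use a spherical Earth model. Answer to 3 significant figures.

1.48

In the equirectangular projection with standard parallel φ₀ = 16.3° (x = Rλ cos φ₀, y = Rφ), meridians are true-scale (h = 1) and the parallel scale is k = cos φ₀ / cos φ.
Areal scale at 53.4°: h·k = 1.000 × 1.610 = 1.610.
Areal scale at 28°: h·k = 1.000 × 1.087 = 1.087.
Ratio = 1.610/1.087 ≈ 1.48.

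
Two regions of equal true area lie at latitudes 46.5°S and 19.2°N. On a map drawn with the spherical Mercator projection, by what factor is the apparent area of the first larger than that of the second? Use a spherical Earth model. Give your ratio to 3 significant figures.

On Mercator, area is exaggerated by sec²φ = 1/cos²φ.
At 46.5°: sec²(46.5°) = 1/0.6884² = 2.110.
At 19.2°: sec²(19.2°) = 1/0.9444² = 1.121.
Ratio = 2.110/1.121 = cos²(19.2°)/cos²(46.5°) ≈ 1.88.

1.88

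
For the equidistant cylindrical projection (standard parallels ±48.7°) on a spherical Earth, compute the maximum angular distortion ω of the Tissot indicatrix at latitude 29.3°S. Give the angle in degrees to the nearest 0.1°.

15.9°

With standard parallel φ₀ = 48.7°, the equirectangular projection gives x = Rλ cos φ₀, y = Rφ, so h = 1 and k = cos 48.7° / cos φ.
At 29.3°: h = 1.000, k = 0.7568; principal scales a = 1.000, b = 0.7568.
sin(ω/2) = (a − b)/(a + b) = 0.2432/1.757 = 0.1384, so ω = 2 arcsin(0.1384) ≈ 15.9°.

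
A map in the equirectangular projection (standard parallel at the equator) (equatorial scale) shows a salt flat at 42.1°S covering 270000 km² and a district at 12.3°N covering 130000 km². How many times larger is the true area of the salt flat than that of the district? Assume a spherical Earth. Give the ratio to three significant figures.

Plate carrée has h = 1 and k = sec φ, giving areal scale sec φ; true area = (apparent area) · cos φ.
True area of salt flat: 270000 × cos(42.1°) = 270000 × 0.7420 = 200300 km².
True area of district: 130000 × cos(12.3°) = 130000 × 0.9770 = 127000 km².
Ratio = 200300 / 127000 ≈ 1.58.

1.58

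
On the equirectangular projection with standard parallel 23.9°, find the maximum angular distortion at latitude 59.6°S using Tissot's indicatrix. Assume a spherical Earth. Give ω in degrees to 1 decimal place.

33.4°

The equidistant cylindrical projection with φ₀ = 23.9° has h = 1 (meridians true) and k = cos φ₀ / cos φ along parallels.
At 59.6°: h = 1.000, k = 1.807; principal scales a = 1.807, b = 1.000.
sin(ω/2) = (a − b)/(a + b) = 0.8067/2.807 = 0.2874, so ω = 2 arcsin(0.2874) ≈ 33.4°.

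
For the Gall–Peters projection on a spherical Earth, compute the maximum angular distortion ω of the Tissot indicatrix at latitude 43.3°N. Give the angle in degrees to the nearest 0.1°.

The Gall–Peters projection is cylindrical equal-area with φ₀ = 45°. A cylindrical equal-area projection with standard parallel φ₀ has meridian scale h = cos φ / cos φ₀ and parallel scale k = cos φ₀ / cos φ (so areas are preserved, h·k = 1).
At 43.3°: h = 1.029, k = 0.9716; principal scales a = 1.029, b = 0.9716.
sin(ω/2) = (a − b)/(a + b) = 0.05762/2.001 = 0.02880, so ω = 2 arcsin(0.02880) ≈ 3.3°.

3.3°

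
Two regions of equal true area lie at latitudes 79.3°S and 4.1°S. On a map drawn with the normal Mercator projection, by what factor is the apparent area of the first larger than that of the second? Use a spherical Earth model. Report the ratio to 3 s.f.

28.9

Mercator is conformal with k = sec φ, so areal scale = k² = sec²φ.
At 79.3°: sec²(79.3°) = 1/0.1857² = 29.01.
At 4.1°: sec²(4.1°) = 1/0.9974² = 1.005.
Ratio = 29.01/1.005 = cos²(4.1°)/cos²(79.3°) ≈ 28.9.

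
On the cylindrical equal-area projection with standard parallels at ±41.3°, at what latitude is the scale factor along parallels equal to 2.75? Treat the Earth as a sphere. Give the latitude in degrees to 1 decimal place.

74.1°

Cylindrical equal-area (φ₀ = 41.3°): h = cos φ / cos 41.3° along meridians, k = cos 41.3° / cos φ along parallels; h·k = 1.
k = cos φ₀ / cos φ = 2.75  ⇒  cos φ = cos 41.3° / 2.75 = 0.2732.
φ = arccos(0.2732) ≈ 74.1°.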